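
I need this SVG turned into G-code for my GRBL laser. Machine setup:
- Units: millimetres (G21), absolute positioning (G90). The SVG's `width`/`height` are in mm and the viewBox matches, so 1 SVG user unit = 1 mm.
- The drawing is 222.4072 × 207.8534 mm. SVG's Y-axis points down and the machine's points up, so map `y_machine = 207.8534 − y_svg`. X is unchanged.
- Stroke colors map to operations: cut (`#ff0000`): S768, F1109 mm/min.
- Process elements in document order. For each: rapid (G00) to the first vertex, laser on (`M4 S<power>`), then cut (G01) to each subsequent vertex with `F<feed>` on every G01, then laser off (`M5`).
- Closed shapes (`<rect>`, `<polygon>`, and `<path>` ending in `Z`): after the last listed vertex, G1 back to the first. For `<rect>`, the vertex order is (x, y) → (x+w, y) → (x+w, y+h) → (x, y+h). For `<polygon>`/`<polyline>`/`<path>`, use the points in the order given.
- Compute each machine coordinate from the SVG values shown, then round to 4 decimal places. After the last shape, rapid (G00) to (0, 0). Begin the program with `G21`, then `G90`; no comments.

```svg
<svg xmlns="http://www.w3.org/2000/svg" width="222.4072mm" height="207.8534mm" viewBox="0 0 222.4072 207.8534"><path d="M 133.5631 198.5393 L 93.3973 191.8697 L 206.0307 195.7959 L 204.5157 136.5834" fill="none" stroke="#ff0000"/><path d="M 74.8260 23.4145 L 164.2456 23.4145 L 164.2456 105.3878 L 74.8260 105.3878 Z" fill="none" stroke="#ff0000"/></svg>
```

Since the viewBox matches the mm dimensions, user units are millimetres directly. The only transform is the Y-flip y_m = 207.8534 − y_svg.

Shape 1 is a open polyline drawn with `<path>`. Its stroke #ff0000 means cut at S768, F1109. After flipping Y the toolpath is (133.5631,9.3141) → (93.3973,15.9837) → (206.0307,12.0575) → (204.5157,71.2700).

Shape 2 is a rectangle drawn with `<path>`. Its stroke #ff0000 means cut at S768, F1109. After flipping Y the toolpath is (74.8260,184.4389) → (164.2456,184.4389) → (164.2456,102.4656) → (74.8260,102.4656) → (74.8260,184.4389), returning to the start.

G21
G90
G00 X133.5631 Y9.3141
M4 S768
G01 X93.3973 Y15.9837 F1109
G01 X206.0307 Y12.0575 F1109
G01 X204.5157 Y71.2700 F1109
M5
G00 X74.8260 Y184.4389
M4 S768
G01 X164.2456 Y184.4389 F1109
G01 X164.2456 Y102.4656 F1109
G01 X74.8260 Y102.4656 F1109
G01 X74.8260 Y184.4389 F1109
M5
G00 X0.0000 Y0.0000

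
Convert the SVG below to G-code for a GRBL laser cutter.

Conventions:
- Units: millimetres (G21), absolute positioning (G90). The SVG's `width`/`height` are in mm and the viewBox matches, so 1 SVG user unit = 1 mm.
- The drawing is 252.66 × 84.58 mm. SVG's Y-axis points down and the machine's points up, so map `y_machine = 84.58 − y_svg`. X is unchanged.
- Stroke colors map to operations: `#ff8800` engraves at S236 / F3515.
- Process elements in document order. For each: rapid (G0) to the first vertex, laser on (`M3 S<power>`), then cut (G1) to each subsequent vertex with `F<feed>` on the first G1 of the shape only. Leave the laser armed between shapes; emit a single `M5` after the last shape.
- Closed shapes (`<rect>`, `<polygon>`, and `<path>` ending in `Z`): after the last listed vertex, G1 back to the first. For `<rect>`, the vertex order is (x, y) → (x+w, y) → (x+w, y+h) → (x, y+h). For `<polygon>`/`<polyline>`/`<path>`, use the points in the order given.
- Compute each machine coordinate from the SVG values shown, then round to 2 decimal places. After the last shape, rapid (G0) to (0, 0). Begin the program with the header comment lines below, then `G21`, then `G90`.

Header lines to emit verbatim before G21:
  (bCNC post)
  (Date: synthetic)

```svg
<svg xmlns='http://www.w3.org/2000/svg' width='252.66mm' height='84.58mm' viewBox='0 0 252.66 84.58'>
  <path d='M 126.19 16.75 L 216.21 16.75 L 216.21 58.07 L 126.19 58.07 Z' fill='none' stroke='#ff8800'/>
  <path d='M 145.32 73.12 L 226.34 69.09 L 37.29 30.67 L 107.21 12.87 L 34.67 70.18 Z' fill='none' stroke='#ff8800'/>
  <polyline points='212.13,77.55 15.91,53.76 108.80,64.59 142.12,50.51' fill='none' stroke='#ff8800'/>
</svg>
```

(bCNC post)
(Date: synthetic)
G21
G90
G0 X126.19 Y67.83
M3 S236
G1 X216.21 Y67.83 F3515
G1 X216.21 Y26.51
G1 X126.19 Y26.51
G1 X126.19 Y67.83
G0 X145.32 Y11.46
M3 S236
G1 X226.34 Y15.49 F3515
G1 X37.29 Y53.91
G1 X107.21 Y71.71
G1 X34.67 Y14.40
G1 X145.32 Y11.46
G0 X212.13 Y7.03
M3 S236
G1 X15.91 Y30.82 F3515
G1 X108.80 Y19.99
G1 X142.12 Y34.07
M5
G0 X0.00 Y0.00

viewBox `0 0 252.66 84.58` with mm width/height → 1 unit = 1 mm. Flip: y_m = 84.58 − y_svg.

**Shape 1** — `<path>` rectangle, stroke `#ff8800` → engrave (S236, F3515). Machine vertices: (126.19,67.83) → (216.21,67.83) → (216.21,26.51) → (126.19,26.51) → (126.19,67.83). Closed: final G1 returns to the first vertex.

**Shape 2** — `<path>` closed polygon, stroke `#ff8800` → engrave (S236, F3515). Machine vertices: (145.32,11.46) → (226.34,15.49) → (37.29,53.91) → (107.21,71.71) → (34.67,14.40) → (145.32,11.46). Closed: final G1 returns to the first vertex.

**Shape 3** — `<polyline>` open polyline, stroke `#ff8800` → engrave (S236, F3515). Machine vertices: (212.13,7.03) → (15.91,30.82) → (108.80,19.99) → (142.12,34.07). Open path.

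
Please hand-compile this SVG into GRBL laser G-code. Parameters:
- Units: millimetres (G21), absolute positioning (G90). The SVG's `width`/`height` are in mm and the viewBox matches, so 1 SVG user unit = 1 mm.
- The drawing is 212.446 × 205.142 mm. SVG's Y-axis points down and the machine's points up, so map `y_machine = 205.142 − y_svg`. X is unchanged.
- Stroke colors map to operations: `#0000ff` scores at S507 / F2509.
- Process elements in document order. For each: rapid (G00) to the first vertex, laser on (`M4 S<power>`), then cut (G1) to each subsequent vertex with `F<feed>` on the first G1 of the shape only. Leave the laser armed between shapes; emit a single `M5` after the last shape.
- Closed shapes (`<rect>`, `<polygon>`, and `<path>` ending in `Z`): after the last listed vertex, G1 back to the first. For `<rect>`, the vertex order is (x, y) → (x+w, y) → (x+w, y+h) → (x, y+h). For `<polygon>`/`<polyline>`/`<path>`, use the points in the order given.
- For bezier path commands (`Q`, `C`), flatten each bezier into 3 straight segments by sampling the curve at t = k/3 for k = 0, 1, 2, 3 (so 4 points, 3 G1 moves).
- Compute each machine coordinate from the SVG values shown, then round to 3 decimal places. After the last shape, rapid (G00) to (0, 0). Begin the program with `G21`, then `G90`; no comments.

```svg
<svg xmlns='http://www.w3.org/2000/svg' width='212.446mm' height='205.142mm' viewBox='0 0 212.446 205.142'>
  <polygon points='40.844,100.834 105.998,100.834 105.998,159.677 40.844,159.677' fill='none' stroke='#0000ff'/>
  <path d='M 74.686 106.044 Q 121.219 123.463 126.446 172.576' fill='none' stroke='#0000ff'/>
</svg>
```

Since the viewBox matches the mm dimensions, user units are millimetres directly. The only transform is the Y-flip y_m = 205.142 − y_svg.

Shape 1 is a rectangle drawn with `<polygon>`. Its stroke #0000ff means score at S507, F2509. After flipping Y the toolpath is (40.844,104.308) → (105.998,104.308) → (105.998,45.465) → (40.844,45.465) → (40.844,104.308), returning to the start.

Shape 2 is a quadratic bezier drawn with `<path>`. Its stroke #0000ff means score at S507, F2509. After flipping Y the toolpath is (74.686,99.098) → (101.118,83.964) → (118.372,61.786) → (126.446,32.566).

G21
G90
G00 X40.844 Y104.308
M4 S507
G1 X105.998 Y104.308 F2509
G1 X105.998 Y45.465
G1 X40.844 Y45.465
G1 X40.844 Y104.308
G00 X74.686 Y99.098
M4 S507
G1 X101.118 Y83.964 F2509
G1 X118.372 Y61.786
G1 X126.446 Y32.566
M5
G00 X0.000 Y0.000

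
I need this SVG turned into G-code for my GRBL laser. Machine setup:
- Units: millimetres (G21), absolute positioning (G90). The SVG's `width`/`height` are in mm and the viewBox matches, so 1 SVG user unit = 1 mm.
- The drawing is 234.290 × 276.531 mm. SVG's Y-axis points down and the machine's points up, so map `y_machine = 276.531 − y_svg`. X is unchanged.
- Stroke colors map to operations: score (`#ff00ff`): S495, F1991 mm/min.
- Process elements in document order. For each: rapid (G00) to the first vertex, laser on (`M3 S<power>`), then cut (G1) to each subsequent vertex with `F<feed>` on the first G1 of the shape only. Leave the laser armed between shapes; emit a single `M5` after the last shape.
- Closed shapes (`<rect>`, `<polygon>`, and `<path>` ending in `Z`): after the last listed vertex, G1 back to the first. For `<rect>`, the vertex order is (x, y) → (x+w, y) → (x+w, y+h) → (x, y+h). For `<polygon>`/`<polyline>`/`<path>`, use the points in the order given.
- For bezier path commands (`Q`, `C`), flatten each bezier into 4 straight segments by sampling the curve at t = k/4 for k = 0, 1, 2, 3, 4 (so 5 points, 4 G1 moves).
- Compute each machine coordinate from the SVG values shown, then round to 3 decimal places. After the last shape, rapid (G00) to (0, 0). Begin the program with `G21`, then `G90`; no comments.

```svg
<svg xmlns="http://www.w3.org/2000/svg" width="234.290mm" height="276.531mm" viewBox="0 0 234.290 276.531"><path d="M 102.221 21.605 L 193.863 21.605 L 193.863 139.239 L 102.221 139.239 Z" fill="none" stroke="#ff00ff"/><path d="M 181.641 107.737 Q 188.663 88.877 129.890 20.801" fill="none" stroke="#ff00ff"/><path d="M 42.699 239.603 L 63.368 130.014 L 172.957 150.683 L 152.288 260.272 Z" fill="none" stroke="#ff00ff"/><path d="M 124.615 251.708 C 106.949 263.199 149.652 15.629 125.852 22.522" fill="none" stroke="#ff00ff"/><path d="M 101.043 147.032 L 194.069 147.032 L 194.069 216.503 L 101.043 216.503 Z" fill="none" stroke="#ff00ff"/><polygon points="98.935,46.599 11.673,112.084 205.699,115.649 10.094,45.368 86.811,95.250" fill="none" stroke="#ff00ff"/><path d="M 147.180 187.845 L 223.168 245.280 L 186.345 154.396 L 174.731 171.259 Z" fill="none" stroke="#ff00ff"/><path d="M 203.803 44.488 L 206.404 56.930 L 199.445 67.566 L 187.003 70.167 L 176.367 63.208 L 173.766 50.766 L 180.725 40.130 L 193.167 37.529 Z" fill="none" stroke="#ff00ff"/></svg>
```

G21
G90
G00 X102.221 Y254.926
M3 S495
G1 X193.863 Y254.926 F1991
G1 X193.863 Y137.292
G1 X102.221 Y137.292
G1 X102.221 Y254.926
G00 X181.641 Y168.794
M3 S495
G1 X181.040 Y181.300 F1991
G1 X172.214 Y199.958
G1 X155.164 Y224.768
G1 X129.890 Y255.730
G00 X42.699 Y36.928
M3 S495
G1 X63.368 Y146.517 F1991
G1 X172.957 Y125.848
G1 X152.288 Y16.259
G1 X42.699 Y36.928
G00 X124.615 Y24.823
M3 S495
G1 X120.702 Y56.755 F1991
G1 X127.534 Y137.692
G1 X133.215 Y219.491
G1 X125.852 Y254.009
G00 X101.043 Y129.499
M3 S495
G1 X194.069 Y129.499 F1991
G1 X194.069 Y60.028
G1 X101.043 Y60.028
G1 X101.043 Y129.499
G00 X98.935 Y229.932
M3 S495
G1 X11.673 Y164.447 F1991
G1 X205.699 Y160.882
G1 X10.094 Y231.163
G1 X86.811 Y181.281
G1 X98.935 Y229.932
G00 X147.180 Y88.686
M3 S495
G1 X223.168 Y31.251 F1991
G1 X186.345 Y122.135
G1 X174.731 Y105.272
G1 X147.180 Y88.686
G00 X203.803 Y232.043
M3 S495
G1 X206.404 Y219.601 F1991
G1 X199.445 Y208.965
G1 X187.003 Y206.364
G1 X176.367 Y213.323
G1 X173.766 Y225.765
G1 X180.725 Y236.401
G1 X193.167 Y239.002
G1 X203.803 Y232.043
M5
G00 X0.000 Y0.000

viewBox `0 0 234.290 276.531` with mm width/height → 1 unit = 1 mm. Flip: y_m = 276.531 − y_svg.

**Shape 1** — `<path>` rectangle, stroke `#ff00ff` → score (S495, F1991). Machine vertices: (102.221,254.926) → (193.863,254.926) → (193.863,137.292) → (102.221,137.292) → (102.221,254.926). Closed: final G1 returns to the first vertex.

**Shape 2** — `<path>` quadratic bezier, stroke `#ff00ff` → score (S495, F1991). Control points (SVG): P0=(181.641,107.737), P1=(188.663,88.877), P2=(129.890,20.801); sampled at t=k/4. Machine vertices: (181.641,168.794) → (181.040,181.300) → (172.214,199.958) → (155.164,224.768) → (129.890,255.730). Open path.

**Shape 3** — `<path>` regular polygon, stroke `#ff00ff` → score (S495, F1991). Machine vertices: (42.699,36.928) → (63.368,146.517) → (172.957,125.848) → (152.288,16.259) → (42.699,36.928). Closed: final G1 returns to the first vertex.

**Shape 4** — `<path>` cubic bezier, stroke `#ff00ff` → score (S495, F1991). Control points (SVG): P0=(124.615,251.708), P1=(106.949,263.199), P2=(149.652,15.629), P3=(125.852,22.522); sampled at t=k/4. Machine vertices: (124.615,24.823) → (120.702,56.755) → (127.534,137.692) → (133.215,219.491) → (125.852,254.009). Open path.

**Shape 5** — `<path>` rectangle, stroke `#ff00ff` → score (S495, F1991). Machine vertices: (101.043,129.499) → (194.069,129.499) → (194.069,60.028) → (101.043,60.028) → (101.043,129.499). Closed: final G1 returns to the first vertex.

**Shape 6** — `<polygon>` closed polygon, stroke `#ff00ff` → score (S495, F1991). Machine vertices: (98.935,229.932) → (11.673,164.447) → (205.699,160.882) → (10.094,231.163) → (86.811,181.281) → (98.935,229.932). Closed: final G1 returns to the first vertex.

**Shape 7** — `<path>` closed polygon, stroke `#ff00ff` → score (S495, F1991). Machine vertices: (147.180,88.686) → (223.168,31.251) → (186.345,122.135) → (174.731,105.272) → (147.180,88.686). Closed: final G1 returns to the first vertex.

**Shape 8** — `<path>` regular polygon, stroke `#ff00ff` → score (S495, F1991). Machine vertices: (203.803,232.043) → (206.404,219.601) → (199.445,208.965) → (187.003,206.364) → (176.367,213.323) → (173.766,225.765) → (180.725,236.401) → (193.167,239.002) → (203.803,232.043). Closed: final G1 returns to the first vertex.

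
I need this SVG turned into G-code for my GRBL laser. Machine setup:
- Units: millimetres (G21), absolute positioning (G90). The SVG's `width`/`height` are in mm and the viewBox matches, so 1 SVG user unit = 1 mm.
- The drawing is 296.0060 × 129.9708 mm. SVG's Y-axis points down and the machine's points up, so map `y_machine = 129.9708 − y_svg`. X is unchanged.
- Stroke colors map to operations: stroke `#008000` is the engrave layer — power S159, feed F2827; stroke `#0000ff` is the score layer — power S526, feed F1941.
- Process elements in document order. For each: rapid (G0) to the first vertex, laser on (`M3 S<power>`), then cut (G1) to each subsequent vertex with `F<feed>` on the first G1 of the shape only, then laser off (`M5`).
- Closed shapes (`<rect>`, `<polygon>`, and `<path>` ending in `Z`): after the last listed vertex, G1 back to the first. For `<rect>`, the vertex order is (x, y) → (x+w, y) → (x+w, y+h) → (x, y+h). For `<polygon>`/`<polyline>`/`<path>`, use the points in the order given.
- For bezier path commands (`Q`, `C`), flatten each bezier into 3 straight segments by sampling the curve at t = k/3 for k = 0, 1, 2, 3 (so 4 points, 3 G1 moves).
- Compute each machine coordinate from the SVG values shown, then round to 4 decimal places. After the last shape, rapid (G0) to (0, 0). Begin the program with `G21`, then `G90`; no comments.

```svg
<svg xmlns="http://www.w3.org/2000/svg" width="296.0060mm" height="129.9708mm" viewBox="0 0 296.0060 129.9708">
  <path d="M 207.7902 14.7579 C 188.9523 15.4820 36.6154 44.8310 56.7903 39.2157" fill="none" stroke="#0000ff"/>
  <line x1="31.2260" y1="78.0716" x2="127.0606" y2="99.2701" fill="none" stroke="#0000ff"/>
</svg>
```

G21
G90
G0 X207.7902 Y115.2129
M3 S526
G1 X155.7864 Y107.3023 F1941
G1 X82.7856 Y94.4394
G1 X56.7903 Y90.7551
M5
G0 X31.2260 Y51.8992
M3 S526
G1 X127.0606 Y30.7007 F1941
M5
G0 X0.0000 Y0.0000

Since the viewBox matches the mm dimensions, user units are millimetres directly. The only transform is the Y-flip y_m = 129.9708 − y_svg.

Shape 1 is a cubic bezier drawn with `<path>`. Its stroke #0000ff means score at S526, F1941. After flipping Y the toolpath is (207.7902,115.2129) → (155.7864,107.3023) → (82.7856,94.4394) → (56.7903,90.7551).

Shape 2 is a line segment drawn with `<line>`. Its stroke #0000ff means score at S526, F1941. After flipping Y the toolpath is (31.2260,51.8992) → (127.0606,30.7007).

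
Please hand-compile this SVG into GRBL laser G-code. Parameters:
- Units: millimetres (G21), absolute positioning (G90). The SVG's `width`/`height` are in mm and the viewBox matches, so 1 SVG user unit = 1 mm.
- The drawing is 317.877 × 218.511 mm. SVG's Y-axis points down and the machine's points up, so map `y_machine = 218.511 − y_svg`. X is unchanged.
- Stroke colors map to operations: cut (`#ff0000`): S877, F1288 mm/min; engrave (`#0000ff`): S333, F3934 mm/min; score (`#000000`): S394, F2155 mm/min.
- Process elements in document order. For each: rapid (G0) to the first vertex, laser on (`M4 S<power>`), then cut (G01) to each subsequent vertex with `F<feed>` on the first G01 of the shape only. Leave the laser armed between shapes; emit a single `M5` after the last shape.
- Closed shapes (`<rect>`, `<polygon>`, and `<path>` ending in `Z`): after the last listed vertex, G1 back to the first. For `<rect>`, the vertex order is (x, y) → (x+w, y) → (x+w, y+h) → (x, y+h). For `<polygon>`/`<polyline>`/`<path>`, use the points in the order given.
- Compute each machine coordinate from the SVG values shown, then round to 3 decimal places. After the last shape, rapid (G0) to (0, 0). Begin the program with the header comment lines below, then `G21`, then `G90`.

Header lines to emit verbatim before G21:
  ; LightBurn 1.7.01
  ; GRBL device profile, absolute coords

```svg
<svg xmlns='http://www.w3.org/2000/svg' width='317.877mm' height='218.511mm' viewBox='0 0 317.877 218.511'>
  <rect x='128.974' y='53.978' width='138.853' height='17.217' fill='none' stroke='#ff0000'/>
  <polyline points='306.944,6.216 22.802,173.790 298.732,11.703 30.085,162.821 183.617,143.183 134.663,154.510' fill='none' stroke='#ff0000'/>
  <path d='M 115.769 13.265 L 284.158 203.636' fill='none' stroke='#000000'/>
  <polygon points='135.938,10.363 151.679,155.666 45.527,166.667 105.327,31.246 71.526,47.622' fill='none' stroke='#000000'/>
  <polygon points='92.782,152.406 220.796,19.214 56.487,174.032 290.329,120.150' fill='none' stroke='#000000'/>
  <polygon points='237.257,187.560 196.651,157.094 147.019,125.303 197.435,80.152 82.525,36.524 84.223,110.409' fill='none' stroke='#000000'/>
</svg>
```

Since the viewBox matches the mm dimensions, user units are millimetres directly. The only transform is the Y-flip y_m = 218.511 − y_svg.

Shape 1 is a rectangle drawn with `<rect>`. Its stroke #ff0000 means cut at S877, F1288. After flipping Y the toolpath is (128.974,164.533) → (267.827,164.533) → (267.827,147.316) → (128.974,147.316) → (128.974,164.533), returning to the start.

Shape 2 is a open polyline drawn with `<polyline>`. Its stroke #ff0000 means cut at S877, F1288. After flipping Y the toolpath is (306.944,212.295) → (22.802,44.721) → (298.732,206.808) → (30.085,55.690) → (183.617,75.328) → (134.663,64.001).

Shape 3 is a line segment drawn with `<path>`. Its stroke #000000 means score at S394, F2155. After flipping Y the toolpath is (115.769,205.246) → (284.158,14.875).

Shape 4 is a closed polygon drawn with `<polygon>`. Its stroke #000000 means score at S394, F2155. After flipping Y the toolpath is (135.938,208.148) → (151.679,62.845) → (45.527,51.844) → (105.327,187.265) → (71.526,170.889) → (135.938,208.148), returning to the start.

Shape 5 is a closed polygon drawn with `<polygon>`. Its stroke #000000 means score at S394, F2155. After flipping Y the toolpath is (92.782,66.105) → (220.796,199.297) → (56.487,44.479) → (290.329,98.361) → (92.782,66.105), returning to the start.

Shape 6 is a closed polygon drawn with `<polygon>`. Its stroke #000000 means score at S394, F2155. After flipping Y the toolpath is (237.257,30.951) → (196.651,61.417) → (147.019,93.208) → (197.435,138.359) → (82.525,181.987) → (84.223,108.102) → (237.257,30.951), returning to the start.

; LightBurn 1.7.01
; GRBL device profile, absolute coords
G21
G90
G0 X128.974 Y164.533
M4 S877
G01 X267.827 Y164.533 F1288
G01 X267.827 Y147.316
G01 X128.974 Y147.316
G01 X128.974 Y164.533
G0 X306.944 Y212.295
M4 S877
G01 X22.802 Y44.721 F1288
G01 X298.732 Y206.808
G01 X30.085 Y55.690
G01 X183.617 Y75.328
G01 X134.663 Y64.001
G0 X115.769 Y205.246
M4 S394
G01 X284.158 Y14.875 F2155
G0 X135.938 Y208.148
M4 S394
G01 X151.679 Y62.845 F2155
G01 X45.527 Y51.844
G01 X105.327 Y187.265
G01 X71.526 Y170.889
G01 X135.938 Y208.148
G0 X92.782 Y66.105
M4 S394
G01 X220.796 Y199.297 F2155
G01 X56.487 Y44.479
G01 X290.329 Y98.361
G01 X92.782 Y66.105
G0 X237.257 Y30.951
M4 S394
G01 X196.651 Y61.417 F2155
G01 X147.019 Y93.208
G01 X197.435 Y138.359
G01 X82.525 Y181.987
G01 X84.223 Y108.102
G01 X237.257 Y30.951
M5
G0 X0.000 Y0.000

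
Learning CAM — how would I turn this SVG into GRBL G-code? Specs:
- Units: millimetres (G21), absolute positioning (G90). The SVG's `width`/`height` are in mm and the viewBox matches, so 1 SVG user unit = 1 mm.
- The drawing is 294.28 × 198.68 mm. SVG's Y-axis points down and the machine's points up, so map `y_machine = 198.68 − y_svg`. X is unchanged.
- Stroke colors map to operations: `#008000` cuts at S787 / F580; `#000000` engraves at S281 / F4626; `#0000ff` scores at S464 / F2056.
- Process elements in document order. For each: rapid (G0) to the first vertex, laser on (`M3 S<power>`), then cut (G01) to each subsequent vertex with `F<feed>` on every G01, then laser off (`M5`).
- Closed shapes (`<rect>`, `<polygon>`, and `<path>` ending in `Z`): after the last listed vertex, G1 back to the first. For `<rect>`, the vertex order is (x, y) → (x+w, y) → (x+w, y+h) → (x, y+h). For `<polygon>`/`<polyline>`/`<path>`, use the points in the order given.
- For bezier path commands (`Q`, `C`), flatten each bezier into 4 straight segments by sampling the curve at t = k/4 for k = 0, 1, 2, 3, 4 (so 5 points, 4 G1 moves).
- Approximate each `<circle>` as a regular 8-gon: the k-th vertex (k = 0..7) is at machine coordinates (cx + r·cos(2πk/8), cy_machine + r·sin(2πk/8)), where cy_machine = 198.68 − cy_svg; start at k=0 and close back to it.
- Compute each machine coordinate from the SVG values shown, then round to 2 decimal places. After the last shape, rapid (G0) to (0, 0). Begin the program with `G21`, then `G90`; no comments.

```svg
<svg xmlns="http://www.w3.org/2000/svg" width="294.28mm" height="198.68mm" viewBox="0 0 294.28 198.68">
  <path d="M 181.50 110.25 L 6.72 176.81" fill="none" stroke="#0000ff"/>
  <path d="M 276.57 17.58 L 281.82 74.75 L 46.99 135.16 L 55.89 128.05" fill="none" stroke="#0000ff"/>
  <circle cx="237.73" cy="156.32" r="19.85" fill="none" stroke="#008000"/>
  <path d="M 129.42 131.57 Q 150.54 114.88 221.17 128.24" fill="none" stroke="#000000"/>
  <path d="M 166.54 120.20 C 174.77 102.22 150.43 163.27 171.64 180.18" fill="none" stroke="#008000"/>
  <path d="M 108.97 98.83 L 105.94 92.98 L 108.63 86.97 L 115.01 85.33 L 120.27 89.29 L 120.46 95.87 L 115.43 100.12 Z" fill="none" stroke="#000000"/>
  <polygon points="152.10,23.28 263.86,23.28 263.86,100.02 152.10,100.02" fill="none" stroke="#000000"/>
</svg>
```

G21
G90
G0 X181.50 Y88.43
M3 S464
G01 X6.72 Y21.87 F2056
M5
G0 X276.57 Y181.10
M3 S464
G01 X281.82 Y123.93 F2056
G01 X46.99 Y63.52 F2056
G01 X55.89 Y70.63 F2056
M5
G0 X257.58 Y42.36
M3 S787
G01 X251.77 Y56.40 F580
G01 X237.73 Y62.21 F580
G01 X223.69 Y56.40 F580
G01 X217.88 Y42.36 F580
G01 X223.69 Y28.32 F580
G01 X237.73 Y22.51 F580
G01 X251.77 Y28.32 F580
G01 X257.58 Y42.36 F580
M5
G0 X129.42 Y67.11
M3 S281
G01 X143.07 Y73.58 F4626
G01 X162.92 Y76.29 F4626
G01 X188.95 Y75.24 F4626
G01 X221.17 Y70.44 F4626
M5
G0 X166.54 Y78.48
M3 S787
G01 X167.83 Y79.07 F580
G01 X164.22 Y61.57 F580
G01 X163.05 Y37.53 F580
G01 X171.64 Y18.50 F580
M5
G0 X108.97 Y99.85
M3 S281
G01 X105.94 Y105.70 F4626
G01 X108.63 Y111.71 F4626
G01 X115.01 Y113.35 F4626
G01 X120.27 Y109.39 F4626
G01 X120.46 Y102.81 F4626
G01 X115.43 Y98.56 F4626
G01 X108.97 Y99.85 F4626
M5
G0 X152.10 Y175.40
M3 S281
G01 X263.86 Y175.40 F4626
G01 X263.86 Y98.66 F4626
G01 X152.10 Y98.66 F4626
G01 X152.10 Y175.40 F4626
M5
G0 X0.00 Y0.00

1 u = 1 mm; y_m = 198.68 − y.

[1] `<path>` line segment, #0000ff→score S464 F2056: (181.50,88.43) → (6.72,21.87)

[2] `<path>` open polyline, #0000ff→score S464 F2056: (276.57,181.10) → (281.82,123.93) → (46.99,63.52) → (55.89,70.63)

[3] `<circle>` circle, #008000→cut S787 F580: (257.58,42.36) → (251.77,56.40) → (237.73,62.21) → (223.69,56.40) → (217.88,42.36) → (223.69,28.32) → (237.73,22.51) → (251.77,28.32) → (257.58,42.36) (closed)

[4] `<path>` quadratic bezier, #000000→engrave S281 F4626: (129.42,67.11) → (143.07,73.58) → (162.92,76.29) → (188.95,75.24) → (221.17,70.44)

[5] `<path>` cubic bezier, #008000→cut S787 F580: (166.54,78.48) → (167.83,79.07) → (164.22,61.57) → (163.05,37.53) → (171.64,18.50)

[6] `<path>` regular polygon, #000000→engrave S281 F4626: (108.97,99.85) → (105.94,105.70) → (108.63,111.71) → (115.01,113.35) → (120.27,109.39) → (120.46,102.81) → (115.43,98.56) → (108.97,99.85) (closed)

[7] `<polygon>` rectangle, #000000→engrave S281 F4626: (152.10,175.40) → (263.86,175.40) → (263.86,98.66) → (152.10,98.66) → (152.10,175.40) (closed)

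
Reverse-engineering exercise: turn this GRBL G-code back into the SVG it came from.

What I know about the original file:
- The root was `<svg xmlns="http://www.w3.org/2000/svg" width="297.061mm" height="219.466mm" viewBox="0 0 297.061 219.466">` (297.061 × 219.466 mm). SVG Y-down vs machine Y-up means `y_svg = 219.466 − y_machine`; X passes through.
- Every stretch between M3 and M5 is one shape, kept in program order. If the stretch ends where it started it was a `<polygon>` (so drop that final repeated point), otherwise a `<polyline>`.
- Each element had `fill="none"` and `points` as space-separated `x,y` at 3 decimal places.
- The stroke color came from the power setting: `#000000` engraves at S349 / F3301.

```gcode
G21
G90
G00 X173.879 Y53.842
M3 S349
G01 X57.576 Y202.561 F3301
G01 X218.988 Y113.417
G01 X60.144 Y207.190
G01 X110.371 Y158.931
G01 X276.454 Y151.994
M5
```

<svg xmlns="http://www.w3.org/2000/svg" width="297.061mm" height="219.466mm" viewBox="0 0 297.061 219.466">
  <polyline points="173.879,165.624 57.576,16.905 218.988,106.049 60.144,12.276 110.371,60.535 276.454,67.472" fill="none" stroke="#000000"/>
</svg>

Machine Y-up, SVG Y-down with viewBox height 219.466, so y_svg = 219.466 − y_machine; X carries over. Every run uses S349, so all elements get stroke `#000000` (engrave).

Run 1: The run is open, so emit a `<polyline>` with points (Y-flipped): 173.879,165.624 57.576,16.905 218.988,106.049 60.144,12.276 110.371,60.535 276.454,67.472.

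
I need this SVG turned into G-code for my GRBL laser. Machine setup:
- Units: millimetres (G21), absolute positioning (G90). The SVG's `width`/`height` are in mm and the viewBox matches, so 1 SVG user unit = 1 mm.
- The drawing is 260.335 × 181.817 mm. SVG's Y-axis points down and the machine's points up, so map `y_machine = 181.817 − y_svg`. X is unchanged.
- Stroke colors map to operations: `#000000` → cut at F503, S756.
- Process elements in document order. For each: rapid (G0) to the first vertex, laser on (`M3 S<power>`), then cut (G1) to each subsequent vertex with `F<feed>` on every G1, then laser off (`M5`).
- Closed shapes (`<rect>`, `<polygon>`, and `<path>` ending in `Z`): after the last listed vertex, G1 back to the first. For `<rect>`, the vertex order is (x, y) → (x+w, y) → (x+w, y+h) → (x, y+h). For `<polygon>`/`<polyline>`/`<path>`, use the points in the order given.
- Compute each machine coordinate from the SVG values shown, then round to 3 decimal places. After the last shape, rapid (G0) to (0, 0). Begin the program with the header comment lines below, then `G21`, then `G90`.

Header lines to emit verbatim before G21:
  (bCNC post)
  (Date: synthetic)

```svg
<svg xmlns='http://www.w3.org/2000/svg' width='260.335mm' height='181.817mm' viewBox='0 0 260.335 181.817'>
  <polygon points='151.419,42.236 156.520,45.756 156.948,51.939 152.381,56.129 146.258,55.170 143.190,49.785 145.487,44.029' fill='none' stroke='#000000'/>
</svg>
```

(bCNC post)
(Date: synthetic)
G21
G90
G0 X151.419 Y139.581
M3 S756
G1 X156.520 Y136.061 F503
G1 X156.948 Y129.878 F503
G1 X152.381 Y125.688 F503
G1 X146.258 Y126.647 F503
G1 X143.190 Y132.032 F503
G1 X145.487 Y137.788 F503
G1 X151.419 Y139.581 F503
M5
G0 X0.000 Y0.000

Since the viewBox matches the mm dimensions, user units are millimetres directly. The only transform is the Y-flip y_m = 181.817 − y_svg.

Shape 1 is a regular polygon drawn with `<polygon>`. Its stroke #000000 means cut at S756, F503. After flipping Y the toolpath is (151.419,139.581) → (156.520,136.061) → (156.948,129.878) → (152.381,125.688) → (146.258,126.647) → (143.190,132.032) → (145.487,137.788) → (151.419,139.581), returning to the start.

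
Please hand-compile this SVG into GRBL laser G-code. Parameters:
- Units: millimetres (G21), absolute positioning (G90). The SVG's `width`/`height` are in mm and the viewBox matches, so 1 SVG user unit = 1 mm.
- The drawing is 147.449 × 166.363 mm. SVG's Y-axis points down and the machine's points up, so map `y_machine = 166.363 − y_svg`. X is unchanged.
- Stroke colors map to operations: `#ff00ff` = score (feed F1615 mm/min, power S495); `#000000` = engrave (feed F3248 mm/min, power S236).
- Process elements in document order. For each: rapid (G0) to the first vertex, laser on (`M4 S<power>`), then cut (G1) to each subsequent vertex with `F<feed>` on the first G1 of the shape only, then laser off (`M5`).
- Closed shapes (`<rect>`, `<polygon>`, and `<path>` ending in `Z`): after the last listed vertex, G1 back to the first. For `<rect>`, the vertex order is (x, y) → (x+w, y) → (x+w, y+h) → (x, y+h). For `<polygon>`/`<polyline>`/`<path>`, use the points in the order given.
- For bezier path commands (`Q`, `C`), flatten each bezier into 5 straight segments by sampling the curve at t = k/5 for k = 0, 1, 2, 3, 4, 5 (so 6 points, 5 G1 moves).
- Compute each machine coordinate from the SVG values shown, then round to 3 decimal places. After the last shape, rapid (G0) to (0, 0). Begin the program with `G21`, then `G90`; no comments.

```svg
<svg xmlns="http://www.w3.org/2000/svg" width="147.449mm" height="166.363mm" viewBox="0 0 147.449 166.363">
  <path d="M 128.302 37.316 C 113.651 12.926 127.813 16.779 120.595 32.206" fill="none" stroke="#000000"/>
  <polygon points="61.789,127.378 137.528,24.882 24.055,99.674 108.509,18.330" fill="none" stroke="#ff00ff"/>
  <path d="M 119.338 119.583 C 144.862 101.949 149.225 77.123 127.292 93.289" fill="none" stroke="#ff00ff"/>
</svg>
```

G21
G90
G0 X128.302 Y129.047
M4 S236
G1 X122.567 Y140.425 F3248
G1 X121.339 Y145.825
G1 X122.207 Y146.047
G1 X122.762 Y141.891
G1 X120.595 Y134.157
M5
G0 X61.789 Y38.985
M4 S495
G1 X137.528 Y141.481 F1615
G1 X24.055 Y66.689
G1 X108.509 Y148.033
G1 X61.789 Y38.985
M5
G0 X119.338 Y46.780
M4 S495
G1 X132.072 Y57.838 F1615
G1 X139.481 Y68.309
G1 X141.318 Y75.881
G1 X137.337 Y78.240
G1 X127.292 Y73.074
M5
G0 X0.000 Y0.000

Since the viewBox matches the mm dimensions, user units are millimetres directly. The only transform is the Y-flip y_m = 166.363 − y_svg.

Shape 1 is a cubic bezier drawn with `<path>`. Its stroke #000000 means engrave at S236, F3248. After flipping Y the toolpath is (128.302,129.047) → (122.567,140.425) → (121.339,145.825) → (122.207,146.047) → (122.762,141.891) → (120.595,134.157).

Shape 2 is a closed polygon drawn with `<polygon>`. Its stroke #ff00ff means score at S495, F1615. After flipping Y the toolpath is (61.789,38.985) → (137.528,141.481) → (24.055,66.689) → (108.509,148.033) → (61.789,38.985), returning to the start.

Shape 3 is a cubic bezier drawn with `<path>`. Its stroke #ff00ff means score at S495, F1615. After flipping Y the toolpath is (119.338,46.780) → (132.072,57.838) → (139.481,68.309) → (141.318,75.881) → (137.337,78.240) → (127.292,73.074).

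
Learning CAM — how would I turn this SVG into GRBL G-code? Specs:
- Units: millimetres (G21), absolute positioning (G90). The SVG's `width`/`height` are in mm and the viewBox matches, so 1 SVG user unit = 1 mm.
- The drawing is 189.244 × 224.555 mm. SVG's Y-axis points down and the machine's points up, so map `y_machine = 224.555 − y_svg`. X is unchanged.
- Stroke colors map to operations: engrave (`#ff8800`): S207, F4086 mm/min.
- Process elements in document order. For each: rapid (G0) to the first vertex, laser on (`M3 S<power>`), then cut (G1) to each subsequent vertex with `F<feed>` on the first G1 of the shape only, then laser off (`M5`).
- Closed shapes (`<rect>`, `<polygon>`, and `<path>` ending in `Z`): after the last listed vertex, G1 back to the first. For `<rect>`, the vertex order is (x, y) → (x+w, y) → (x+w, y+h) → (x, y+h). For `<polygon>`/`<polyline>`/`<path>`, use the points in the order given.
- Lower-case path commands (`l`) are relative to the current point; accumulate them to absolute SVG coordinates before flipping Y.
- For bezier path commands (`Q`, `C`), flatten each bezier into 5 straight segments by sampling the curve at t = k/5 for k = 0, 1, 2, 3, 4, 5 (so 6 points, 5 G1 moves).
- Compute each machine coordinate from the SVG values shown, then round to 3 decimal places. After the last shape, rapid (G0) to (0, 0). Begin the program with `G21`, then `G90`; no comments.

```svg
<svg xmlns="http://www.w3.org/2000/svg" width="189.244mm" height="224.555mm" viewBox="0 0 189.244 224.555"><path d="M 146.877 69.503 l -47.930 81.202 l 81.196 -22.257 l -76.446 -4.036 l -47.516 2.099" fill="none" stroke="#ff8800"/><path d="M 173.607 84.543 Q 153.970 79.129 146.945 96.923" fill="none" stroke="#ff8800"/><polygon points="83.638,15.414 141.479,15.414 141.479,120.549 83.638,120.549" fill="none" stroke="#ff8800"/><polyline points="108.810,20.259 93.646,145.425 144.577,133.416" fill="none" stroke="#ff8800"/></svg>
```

viewBox `0 0 189.244 224.555` with mm width/height → 1 unit = 1 mm. Flip: y_m = 224.555 − y_svg.

**Shape 1** — `<path>` open polyline, stroke `#ff8800` → engrave (S207, F4086). Machine vertices: (146.877,155.052) → (98.947,73.850) → (180.143,96.107) → (103.697,100.143) → (56.181,98.044). Open path.

**Shape 2** — `<path>` quadratic bezier, stroke `#ff8800` → engrave (S207, F4086). Control points (SVG): P0=(173.607,84.543), P1=(153.970,79.129), P2=(146.945,96.923); sampled at t=k/5. Machine vertices: (173.607,140.012) → (166.257,141.249) → (159.915,140.630) → (154.583,138.154) → (150.259,133.821) → (146.945,127.632). Open path.

**Shape 3** — `<polygon>` rectangle, stroke `#ff8800` → engrave (S207, F4086). Machine vertices: (83.638,209.141) → (141.479,209.141) → (141.479,104.006) → (83.638,104.006) → (83.638,209.141). Closed: final G1 returns to the first vertex.

**Shape 4** — `<polyline>` open polyline, stroke `#ff8800` → engrave (S207, F4086). Machine vertices: (108.810,204.296) → (93.646,79.130) → (144.577,91.139). Open path.

G21
G90
G0 X146.877 Y155.052
M3 S207
G1 X98.947 Y73.850 F4086
G1 X180.143 Y96.107
G1 X103.697 Y100.143
G1 X56.181 Y98.044
M5
G0 X173.607 Y140.012
M3 S207
G1 X166.257 Y141.249 F4086
G1 X159.915 Y140.630
G1 X154.583 Y138.154
G1 X150.259 Y133.821
G1 X146.945 Y127.632
M5
G0 X83.638 Y209.141
M3 S207
G1 X141.479 Y209.141 F4086
G1 X141.479 Y104.006
G1 X83.638 Y104.006
G1 X83.638 Y209.141
M5
G0 X108.810 Y204.296
M3 S207
G1 X93.646 Y79.130 F4086
G1 X144.577 Y91.139
M5
G0 X0.000 Y0.000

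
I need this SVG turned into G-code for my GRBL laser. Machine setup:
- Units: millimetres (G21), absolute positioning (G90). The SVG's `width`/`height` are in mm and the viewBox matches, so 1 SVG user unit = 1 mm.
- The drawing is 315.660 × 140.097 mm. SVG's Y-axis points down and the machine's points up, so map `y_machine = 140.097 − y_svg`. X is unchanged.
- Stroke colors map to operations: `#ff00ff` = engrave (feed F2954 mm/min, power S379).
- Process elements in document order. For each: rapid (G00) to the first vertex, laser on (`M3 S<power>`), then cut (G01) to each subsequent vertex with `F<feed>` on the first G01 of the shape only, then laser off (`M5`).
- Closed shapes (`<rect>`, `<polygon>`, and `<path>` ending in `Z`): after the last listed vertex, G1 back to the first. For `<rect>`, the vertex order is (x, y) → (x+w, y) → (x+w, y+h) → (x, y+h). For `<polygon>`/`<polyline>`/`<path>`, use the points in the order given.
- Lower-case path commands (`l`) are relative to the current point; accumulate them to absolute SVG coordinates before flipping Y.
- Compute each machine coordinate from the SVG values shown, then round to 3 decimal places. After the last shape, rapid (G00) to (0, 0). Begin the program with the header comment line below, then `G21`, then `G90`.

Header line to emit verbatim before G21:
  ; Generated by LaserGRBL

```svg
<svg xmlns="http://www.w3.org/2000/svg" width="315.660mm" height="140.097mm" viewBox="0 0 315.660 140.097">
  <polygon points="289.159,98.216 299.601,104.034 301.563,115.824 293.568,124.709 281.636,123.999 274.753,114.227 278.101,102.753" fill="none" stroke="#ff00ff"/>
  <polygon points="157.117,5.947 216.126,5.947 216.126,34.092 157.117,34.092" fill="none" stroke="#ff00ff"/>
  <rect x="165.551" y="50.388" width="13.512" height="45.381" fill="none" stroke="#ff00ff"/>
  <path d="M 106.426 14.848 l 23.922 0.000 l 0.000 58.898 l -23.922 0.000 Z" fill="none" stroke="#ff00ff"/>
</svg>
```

viewBox `0 0 315.660 140.097` with mm width/height → 1 unit = 1 mm. Flip: y_m = 140.097 − y_svg.

**Shape 1** — `<polygon>` regular polygon, stroke `#ff00ff` → engrave (S379, F2954). Machine vertices: (289.159,41.881) → (299.601,36.063) → (301.563,24.273) → (293.568,15.388) → (281.636,16.098) → (274.753,25.870) → (278.101,37.344) → (289.159,41.881). Closed: final G1 returns to the first vertex.

**Shape 2** — `<polygon>` rectangle, stroke `#ff00ff` → engrave (S379, F2954). Machine vertices: (157.117,134.150) → (216.126,134.150) → (216.126,106.005) → (157.117,106.005) → (157.117,134.150). Closed: final G1 returns to the first vertex.

**Shape 3** — `<rect>` rectangle, stroke `#ff00ff` → engrave (S379, F2954). Machine vertices: (165.551,89.709) → (179.063,89.709) → (179.063,44.328) → (165.551,44.328) → (165.551,89.709). Closed: final G1 returns to the first vertex.

**Shape 4** — `<path>` rectangle, stroke `#ff00ff` → engrave (S379, F2954). Machine vertices: (106.426,125.249) → (130.348,125.249) → (130.348,66.351) → (106.426,66.351) → (106.426,125.249). Closed: final G1 returns to the first vertex.

; Generated by LaserGRBL
G21
G90
G00 X289.159 Y41.881
M3 S379
G01 X299.601 Y36.063 F2954
G01 X301.563 Y24.273
G01 X293.568 Y15.388
G01 X281.636 Y16.098
G01 X274.753 Y25.870
G01 X278.101 Y37.344
G01 X289.159 Y41.881
M5
G00 X157.117 Y134.150
M3 S379
G01 X216.126 Y134.150 F2954
G01 X216.126 Y106.005
G01 X157.117 Y106.005
G01 X157.117 Y134.150
M5
G00 X165.551 Y89.709
M3 S379
G01 X179.063 Y89.709 F2954
G01 X179.063 Y44.328
G01 X165.551 Y44.328
G01 X165.551 Y89.709
M5
G00 X106.426 Y125.249
M3 S379
G01 X130.348 Y125.249 F2954
G01 X130.348 Y66.351
G01 X106.426 Y66.351
G01 X106.426 Y125.249
M5
G00 X0.000 Y0.000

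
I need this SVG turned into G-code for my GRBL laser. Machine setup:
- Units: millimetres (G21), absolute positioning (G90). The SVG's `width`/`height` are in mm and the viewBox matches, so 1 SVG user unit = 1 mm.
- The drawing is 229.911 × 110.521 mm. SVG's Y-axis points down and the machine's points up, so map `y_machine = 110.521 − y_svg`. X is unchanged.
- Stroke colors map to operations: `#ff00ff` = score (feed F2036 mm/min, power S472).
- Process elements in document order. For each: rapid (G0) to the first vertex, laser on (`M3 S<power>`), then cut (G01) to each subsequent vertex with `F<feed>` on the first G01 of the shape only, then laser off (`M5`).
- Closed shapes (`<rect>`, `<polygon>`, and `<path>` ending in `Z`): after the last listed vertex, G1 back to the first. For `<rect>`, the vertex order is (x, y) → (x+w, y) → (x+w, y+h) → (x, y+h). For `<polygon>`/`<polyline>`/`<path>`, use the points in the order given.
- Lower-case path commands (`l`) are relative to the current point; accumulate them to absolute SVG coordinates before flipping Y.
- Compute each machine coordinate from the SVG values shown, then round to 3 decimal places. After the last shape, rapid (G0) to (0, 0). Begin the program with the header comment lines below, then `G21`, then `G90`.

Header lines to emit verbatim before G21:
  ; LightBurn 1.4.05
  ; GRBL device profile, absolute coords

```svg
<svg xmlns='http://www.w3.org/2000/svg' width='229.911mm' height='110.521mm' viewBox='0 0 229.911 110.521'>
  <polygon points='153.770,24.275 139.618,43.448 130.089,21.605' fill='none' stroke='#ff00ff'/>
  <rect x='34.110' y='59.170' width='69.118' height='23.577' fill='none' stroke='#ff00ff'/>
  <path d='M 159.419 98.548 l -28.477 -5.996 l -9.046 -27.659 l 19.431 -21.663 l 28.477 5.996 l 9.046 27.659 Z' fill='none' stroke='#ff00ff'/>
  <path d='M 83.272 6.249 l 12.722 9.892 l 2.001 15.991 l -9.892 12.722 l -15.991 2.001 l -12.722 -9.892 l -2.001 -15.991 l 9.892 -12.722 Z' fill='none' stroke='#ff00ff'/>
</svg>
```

; LightBurn 1.4.05
; GRBL device profile, absolute coords
G21
G90
G0 X153.770 Y86.246
M3 S472
G01 X139.618 Y67.073 F2036
G01 X130.089 Y88.916
G01 X153.770 Y86.246
M5
G0 X34.110 Y51.351
M3 S472
G01 X103.228 Y51.351 F2036
G01 X103.228 Y27.774
G01 X34.110 Y27.774
G01 X34.110 Y51.351
M5
G0 X159.419 Y11.973
M3 S472
G01 X130.942 Y17.969 F2036
G01 X121.896 Y45.628
G01 X141.327 Y67.291
G01 X169.804 Y61.295
G01 X178.850 Y33.636
G01 X159.419 Y11.973
M5
G0 X83.272 Y104.272
M3 S472
G01 X95.994 Y94.380 F2036
G01 X97.995 Y78.389
G01 X88.103 Y65.667
G01 X72.112 Y63.666
G01 X59.390 Y73.558
G01 X57.389 Y89.549
G01 X67.281 Y102.271
G01 X83.272 Y104.272
M5
G0 X0.000 Y0.000

viewBox `0 0 229.911 110.521` with mm width/height → 1 unit = 1 mm. Flip: y_m = 110.521 − y_svg.

**Shape 1** — `<polygon>` regular polygon, stroke `#ff00ff` → score (S472, F2036). Machine vertices: (153.770,86.246) → (139.618,67.073) → (130.089,88.916) → (153.770,86.246). Closed: final G1 returns to the first vertex.

**Shape 2** — `<rect>` rectangle, stroke `#ff00ff` → score (S472, F2036). Machine vertices: (34.110,51.351) → (103.228,51.351) → (103.228,27.774) → (34.110,27.774) → (34.110,51.351). Closed: final G1 returns to the first vertex.

**Shape 3** — `<path>` regular polygon, stroke `#ff00ff` → score (S472, F2036). Machine vertices: (159.419,11.973) → (130.942,17.969) → (121.896,45.628) → (141.327,67.291) → (169.804,61.295) → (178.850,33.636) → (159.419,11.973). Closed: final G1 returns to the first vertex.

**Shape 4** — `<path>` regular polygon, stroke `#ff00ff` → score (S472, F2036). Machine vertices: (83.272,104.272) → (95.994,94.380) → (97.995,78.389) → (88.103,65.667) → (72.112,63.666) → (59.390,73.558) → (57.389,89.549) → (67.281,102.271) → (83.272,104.272). Closed: final G1 returns to the first vertex.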